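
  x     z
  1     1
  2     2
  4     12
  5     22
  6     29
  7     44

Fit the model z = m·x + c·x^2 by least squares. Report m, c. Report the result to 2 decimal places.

From the data, Σx·x = 131, Σx·x^2 = 757, Σx^2·x^2 = 4595.
Right-hand side: Σx·z = 645, Σx^2·z = 3951.
Δ = 131·4595 − 757² = 28896.
m = (645·4595 − 757·3951)/28896 = -323/344; c = (131·3951 − 757·645)/28896 = 349/344.

m = -0.94, c = 1.01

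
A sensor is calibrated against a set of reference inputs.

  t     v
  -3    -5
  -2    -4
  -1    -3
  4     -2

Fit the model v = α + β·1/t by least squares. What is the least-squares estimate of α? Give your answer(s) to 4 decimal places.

α = -3.1895

Sums needed: Σ1 = 4, Σ1/t = -19/12, Σ1/t·1/t = 205/144.
Right-hand side: Σv = -14, Σ1/t·v = 37/6.
XᵀX·[α, β]ᵀ = Xᵀv becomes [[4, -19/12]; [-19/12, 205/144]]·[α, β]ᵀ = [-14, 37/6]ᵀ.
Eliminating β: (205/144)·(row 1) − (-19/12)·(row 2) gives (51/16)·α = (205/144)·(-14) − (-19/12)·(37/6) = -61/6, so α = -488/153.
Then β = ((37/6) − (-19/12)·(-488/153))/(205/144) = 40/51.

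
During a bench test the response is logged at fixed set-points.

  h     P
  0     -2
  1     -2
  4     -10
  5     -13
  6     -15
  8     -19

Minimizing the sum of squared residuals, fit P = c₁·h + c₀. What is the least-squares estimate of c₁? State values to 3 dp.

XᵀX·[c₁, c₀]ᵀ = XᵀP reads: 142·c₁ + 24·c₀ = -349;  24·c₁ + 6·c₀ = -61.
Determinant 142·6 − 24² = 276.
c₁ = ((-349)·6 − 24·(-61))/276 = -105/46; c₀ = (142·(-61) − 24·(-349))/276 = -143/138.

c₁ = -2.283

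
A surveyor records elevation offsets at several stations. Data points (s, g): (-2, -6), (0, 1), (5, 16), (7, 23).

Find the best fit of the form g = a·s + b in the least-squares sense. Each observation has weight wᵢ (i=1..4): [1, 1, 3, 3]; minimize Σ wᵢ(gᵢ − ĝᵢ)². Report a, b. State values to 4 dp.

MᵀWM·[a, b]ᵀ = MᵀWg reads: 226·a + 34·b = 735;  34·a + 8·b = 112.
(Σwᵢ·s·s = 226, Σwᵢ·s = 34, Σwᵢ·1 = 8, Σwᵢ·s·g = 735, Σwᵢ·g = 112.)
Eliminating b: 8·(row 1) − 34·(row 2) gives 652·a = 8·735 − 34·112 = 2072, so a = 518/163.
Then b = (112 − 34·(518/163))/8 = 161/326.

a = 3.1779, b = 0.4939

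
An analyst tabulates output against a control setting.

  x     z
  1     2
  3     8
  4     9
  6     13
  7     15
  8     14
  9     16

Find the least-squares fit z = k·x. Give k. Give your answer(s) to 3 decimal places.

Normal-equation sums: Σx·x = 256.
Moment sums: Σx·z = 501.
Hence k = 501 / 256 ≈ 1.95703.

k = 1.957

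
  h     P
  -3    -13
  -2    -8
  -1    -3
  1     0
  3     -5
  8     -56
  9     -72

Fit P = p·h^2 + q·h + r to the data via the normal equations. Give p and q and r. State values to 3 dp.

p = -1.039, q = 1.376, r = -0.291

With design matrix X, XᵀX = [[10837, 1233, 169]; [1233, 169, 15]; [169, 15, 7]] and XᵀP = [-9613, -1053, -157]ᵀ.
Row-reducing yields p = -100817/97027, q = 133500/97027, r = -4034/13861.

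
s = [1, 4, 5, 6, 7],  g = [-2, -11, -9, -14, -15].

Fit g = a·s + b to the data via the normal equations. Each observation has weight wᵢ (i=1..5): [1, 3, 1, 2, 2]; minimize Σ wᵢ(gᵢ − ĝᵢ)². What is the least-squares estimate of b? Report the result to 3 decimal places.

Normal-equation sums: Σwᵢ·s·s = 244, Σwᵢ·s = 44, Σwᵢ·1 = 9.
And Σwᵢ·s·g = -557, Σwᵢ·g = -102.
Normal equations: [[244, 44]; [44, 9]]·[a, b]ᵀ = [-557, -102]ᵀ.
Eliminating b: 9·(row 1) − 44·(row 2) gives 260·a = 9·(-557) − 44·(-102) = -525, so a = -105/52.
Then b = ((-102) − 44·(-105/52))/9 = -19/13.

b = -1.462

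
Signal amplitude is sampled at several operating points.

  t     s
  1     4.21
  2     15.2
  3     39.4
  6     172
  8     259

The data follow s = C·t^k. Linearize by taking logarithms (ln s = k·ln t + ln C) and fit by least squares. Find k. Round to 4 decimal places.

With ln sᵢ as the transformed response and ln tᵢ as the regressor:
Σln t = 5.6630, Σ(ln t)² = 9.2219, Σln s = 18.5368, Σln t·ln s = 26.7005.
Normal system: [[9.2219, 5.6630]; [5.6630, 5]]·[k, ln C]ᵀ = [26.7005, 18.5368]ᵀ.
Δ = 9.2219·5 − (5.6630)² = 14.0403; k = (26.7005·5 − 5.6630·18.5368)/14.0403 = 2.03193, ln C = (9.2219·18.5368 − 5.6630·26.7005)/14.0403 = 1.40602.

k = 2.0319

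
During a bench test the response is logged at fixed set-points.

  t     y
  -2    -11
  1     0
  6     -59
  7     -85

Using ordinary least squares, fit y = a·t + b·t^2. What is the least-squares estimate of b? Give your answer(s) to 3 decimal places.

b = -1.971

Normal-equation sums: Σt·t = 90, Σt·t^2 = 552, Σt^2·t^2 = 3714.
And Σt·y = -927, Σt^2·y = -6333.
Δ = 90·3714 − 552² = 29556.
a = ((-927)·3714 − 552·(-6333))/29556 = 2941/1642; b = (90·(-6333) − 552·(-927))/29556 = -3237/1642.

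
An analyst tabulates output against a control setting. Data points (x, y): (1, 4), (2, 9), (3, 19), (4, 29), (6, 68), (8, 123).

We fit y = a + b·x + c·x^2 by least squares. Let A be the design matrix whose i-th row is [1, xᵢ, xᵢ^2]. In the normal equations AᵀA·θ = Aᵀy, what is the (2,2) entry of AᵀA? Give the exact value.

Row 2 ↔ basis x, column 2 ↔ basis x, so (AᵀA)_{2,2} = Σᵢ (x)·(x) = (1)·(1) + (2)·(2) + (3)·(3) + (4)·(4) + (6)·(6) + (8)·(8) = 130.

130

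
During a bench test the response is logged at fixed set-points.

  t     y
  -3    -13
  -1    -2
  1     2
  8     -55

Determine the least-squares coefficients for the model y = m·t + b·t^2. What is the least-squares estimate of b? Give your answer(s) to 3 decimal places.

b = -1.026

Sums needed: Σt·t = 75, Σt·t^2 = 485, Σt^2·t^2 = 4179.
Moment sums: Σt·y = -397, Σt^2·y = -3637.
Normal equations: [[75, 485]; [485, 4179]]·[m, b]ᵀ = [-397, -3637]ᵀ.
det = 75·4179 − 485² = 78200.
m = ((-397)·4179 − 485·(-3637))/78200 = 52441/39100; b = (75·(-3637) − 485·(-397))/78200 = -8023/7820.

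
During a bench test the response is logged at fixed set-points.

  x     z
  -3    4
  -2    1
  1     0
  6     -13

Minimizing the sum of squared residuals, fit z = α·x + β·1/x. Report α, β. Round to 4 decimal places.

α = -2.0915, β = 3.1435

Setting ∂/∂α … = 0 gives: 50·α + 4·β = -92;  4·α + (25/18)·β = -4.
Eliminating β: (25/18)·(row 1) − 4·(row 2) gives (481/9)·α = (25/18)·(-92) − 4·(-4) = -1006/9, so α = -1006/481.
Then β = ((-4) − 4·(-1006/481))/(25/18) = 1512/481.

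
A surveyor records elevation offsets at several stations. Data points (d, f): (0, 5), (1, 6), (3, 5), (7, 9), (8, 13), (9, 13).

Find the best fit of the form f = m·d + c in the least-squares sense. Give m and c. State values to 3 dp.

m = 0.914, c = 4.236

Compute the Gram sums: Σd·d = 204, Σd = 28, Σ1 = 6.
For Mᵀf: Σd·f = 305, Σf = 51.
Δ = 204·6 − 28² = 440.
m = (305·6 − 28·51)/440 = 201/220; c = (204·51 − 28·305)/440 = 233/55.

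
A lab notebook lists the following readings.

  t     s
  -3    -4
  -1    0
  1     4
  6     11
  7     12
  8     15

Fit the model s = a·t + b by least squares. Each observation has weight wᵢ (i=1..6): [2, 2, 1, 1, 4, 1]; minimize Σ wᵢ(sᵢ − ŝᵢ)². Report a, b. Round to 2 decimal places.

a = 1.59, b = 1.30

AᵀWA·[a, b]ᵀ = AᵀWs reads: 317·a + 35·b = 550;  35·a + 11·b = 70.
(Σwᵢ·t·t = 317, Σwᵢ·t = 35, Σwᵢ·1 = 11, Σwᵢ·t·s = 550, Σwᵢ·s = 70.)
Eliminating b: 11·(row 1) − 35·(row 2) gives 2262·a = 11·550 − 35·70 = 3600, so a = 600/377.
Then b = (70 − 35·(600/377))/11 = 490/377.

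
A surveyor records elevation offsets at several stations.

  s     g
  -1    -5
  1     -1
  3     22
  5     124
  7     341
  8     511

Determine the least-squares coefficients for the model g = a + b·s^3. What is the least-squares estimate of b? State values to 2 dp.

Forming MᵀM = [[6, 1007]; [1007, 396149]] and Mᵀg = [992, 394693]ᵀ gives MᵀM·[a, b]ᵀ = Mᵀg.
Δ = 6·396149 − 1007² = 1362845.
a = (992·396149 − 1007·394693)/1362845 = -406913/123895; b = (6·394693 − 1007·992)/1362845 = 124474/123895.

b = 1.00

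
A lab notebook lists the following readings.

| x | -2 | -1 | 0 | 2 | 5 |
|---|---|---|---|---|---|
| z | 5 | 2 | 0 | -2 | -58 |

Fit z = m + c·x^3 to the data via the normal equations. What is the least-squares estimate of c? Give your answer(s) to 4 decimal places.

From the data, Σ1 = 5, Σx^3 = 124, Σx^3·x^3 = 15754.
Moment sums: Σz = -53, Σx^3·z = -7308.
MᵀM·[m, c]ᵀ = Mᵀz becomes [[5, 124]; [124, 15754]]·[m, c]ᵀ = [-53, -7308]ᵀ.
Eliminating c: 15754·(row 1) − 124·(row 2) gives 63394·m = 15754·(-53) − 124·(-7308) = 71230, so m = 35615/31697.
Then c = ((-7308) − 124·(35615/31697))/15754 = -14984/31697.

c = -0.4727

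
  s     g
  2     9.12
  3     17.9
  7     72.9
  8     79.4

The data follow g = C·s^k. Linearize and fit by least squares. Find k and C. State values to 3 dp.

k = 1.595, C = 3.064

Linearized form: ln g = k·ln s + ln C. From the 4 transformed points,
AᵀA = [[9.7980, 5.8171]; [5.8171, 4]], rhs = [22.1442, 13.7589]ᵀ  (here Σln s = 5.8171, Σ(ln s)² = 9.7980, Σln g = 13.7589, Σln s·ln g = 22.1442).
Δ = 9.7980·4 − (5.8171)² = 5.3534; k = (22.1442·4 − 5.8171·13.7589)/5.3534 = 1.59521, ln C = (9.7980·13.7589 − 5.8171·22.1442)/5.3534 = 1.11983, so C = exp(1.11983) = 3.06434.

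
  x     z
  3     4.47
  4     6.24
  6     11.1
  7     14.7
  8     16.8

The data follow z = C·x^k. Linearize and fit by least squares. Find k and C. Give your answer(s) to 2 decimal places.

With ln zᵢ as the transformed response and ln xᵢ as the regressor:
AᵀA = [[14.4498, 8.3020]; [8.3020, 5]], rhs = [19.5932, 11.2445]ᵀ  (here Σln x = 8.3020, Σ(ln x)² = 14.4498, Σln z = 11.2445, Σln x·ln z = 19.5932).
Solving (det = 3.3255): k = 1.38733, ln C = -0.05462, so C = exp(-0.05462) = 0.94685.

k = 1.39, C = 0.95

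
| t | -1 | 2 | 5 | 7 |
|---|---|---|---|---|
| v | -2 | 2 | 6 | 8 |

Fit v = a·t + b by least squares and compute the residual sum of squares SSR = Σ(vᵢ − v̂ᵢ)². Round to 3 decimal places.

With design matrix M, MᵀM = [[79, 13]; [13, 4]] and Mᵀv = [92, 14]ᵀ.
det = 79·4 − 13² = 147.
a = (92·4 − 13·14)/147 = 62/49; b = (79·14 − 13·92)/147 = -30/49.
Residuals: -6/49, 4/49, 2/7, -12/49; SSR = 8/49.

SSR = 0.163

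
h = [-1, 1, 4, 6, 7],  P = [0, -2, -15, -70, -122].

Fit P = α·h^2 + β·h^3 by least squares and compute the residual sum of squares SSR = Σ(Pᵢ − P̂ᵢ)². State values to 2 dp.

With design matrix A, AᵀA = [[3955, 25607]; [25607, 168403]] and AᵀP = [-8740, -57928]ᵀ.
Δ = 3955·168403 − 25607² = 10315416.
α = ((-8740)·168403 − 25607·(-57928))/10315416 = 99311/88926; β = (3955·(-57928) − 25607·(-8740))/10315416 = -1325015/2578854.
Residuals: -700839/429809, -3356356/1289427, 18923/1289427, 333796/429809, -630487/1289427; SSR = 13251121/1289427.

SSR = 10.28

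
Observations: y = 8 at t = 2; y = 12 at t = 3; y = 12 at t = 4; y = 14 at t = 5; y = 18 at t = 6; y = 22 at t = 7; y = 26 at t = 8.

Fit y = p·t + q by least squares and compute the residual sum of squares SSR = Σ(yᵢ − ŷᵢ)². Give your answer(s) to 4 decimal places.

SSR = 11.4286

The normal system MᵀM·[p, q]ᵀ = Mᵀy is [[203, 35]; [35, 7]]·[p, q]ᵀ = [640, 112]ᵀ.
det = 203·7 − 35² = 196.
p = (640·7 − 35·112)/196 = 20/7; q = (203·112 − 35·640)/196 = 12/7.
Residuals: 4/7, 12/7, -8/7, -2, -6/7, 2/7, 10/7; SSR = 80/7.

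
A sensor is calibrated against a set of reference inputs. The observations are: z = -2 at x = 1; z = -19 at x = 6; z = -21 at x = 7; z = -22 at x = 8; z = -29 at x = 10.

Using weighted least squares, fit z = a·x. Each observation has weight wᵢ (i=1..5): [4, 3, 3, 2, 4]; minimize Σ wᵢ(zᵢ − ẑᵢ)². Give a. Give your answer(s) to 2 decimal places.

Forming MᵀWM = [[787]] and MᵀWz = [-2303]ᵀ gives MᵀWM·[a]ᵀ = MᵀWz.
a = (-2303)/787 = -2.9263.

a = -2.93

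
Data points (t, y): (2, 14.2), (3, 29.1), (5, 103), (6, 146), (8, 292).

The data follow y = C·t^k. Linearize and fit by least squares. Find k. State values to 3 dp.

k = 2.209

Linearized form: ln y = k·ln t + ln C. From the 5 transformed points,
Σln t = 7.2724, Σ(ln t)² = 11.8122, Σln y = 21.3191, Σln t·ln y = 33.7354.
Equations: 11.8122·k + 7.2724·ln C = 33.7354;  7.2724·k + 5·ln C = 21.3191.
Slope k = (n·Σln t·ln y − Σln t·Σln y)/(n·Σ(ln t)² − (Σln t)²) = (5·33.7354 − 7.2724·21.3191)/6.1731 = 2.20901; ln C = (Σln y − k·Σln t)/n = 1.05085.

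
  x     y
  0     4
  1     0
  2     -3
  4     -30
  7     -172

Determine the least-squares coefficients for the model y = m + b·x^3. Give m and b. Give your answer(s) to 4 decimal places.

The normal equations are: 5·m + 416·b = -201;  416·m + 121810·b = -60940.
(Σ1 = 5, Σx^3 = 416, Σx^3·x^3 = 121810, Σy = -201, Σx^3·y = -60940.)
det = 5·121810 − 416² = 435994.
m = ((-201)·121810 − 416·(-60940))/435994 = 33355/16769; b = (5·(-60940) − 416·(-201))/435994 = -110542/217997.

m = 1.9891, b = -0.5071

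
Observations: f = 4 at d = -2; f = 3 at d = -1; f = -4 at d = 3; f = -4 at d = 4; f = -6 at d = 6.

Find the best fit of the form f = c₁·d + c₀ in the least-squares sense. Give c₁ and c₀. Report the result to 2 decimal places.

c₁ = -1.33, c₀ = 1.25

Compute the Gram sums: Σd·d = 66, Σd = 10, Σ1 = 5.
For Xᵀf: Σd·f = -75, Σf = -7.
So XᵀX·[c₁, c₀]ᵀ = Xᵀf: [[66, 10]; [10, 5]]·[c₁, c₀]ᵀ = [-75, -7]ᵀ.
Eliminating c₀: 5·(row 1) − 10·(row 2) gives 230·c₁ = 5·(-75) − 10·(-7) = -305, so c₁ = -61/46.
Then c₀ = ((-7) − 10·(-61/46))/5 = 144/115.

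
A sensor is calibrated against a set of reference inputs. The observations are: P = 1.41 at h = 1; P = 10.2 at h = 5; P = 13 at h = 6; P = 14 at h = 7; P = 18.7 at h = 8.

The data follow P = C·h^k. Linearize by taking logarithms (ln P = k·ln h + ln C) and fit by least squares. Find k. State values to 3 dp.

k = 1.222

With ln Pᵢ as the transformed response and ln hᵢ as the regressor:
Σln h = 7.4265, Σ(ln h)² = 13.9113, Σln P = 10.7985, Σln h·ln P = 19.5586.
Equations: 13.9113·k + 7.4265·ln C = 19.5586;  7.4265·k + 5·ln C = 10.7985.
Solving (det = 14.4030): k = 1.22177, ln C = 0.34499.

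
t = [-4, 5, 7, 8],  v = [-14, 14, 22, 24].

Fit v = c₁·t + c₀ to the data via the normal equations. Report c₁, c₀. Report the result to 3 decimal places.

From the data, Σt·t = 154, Σt = 16, Σ1 = 4.
And Σt·v = 472, Σv = 46.
Normal equations: [[154, 16]; [16, 4]]·[c₁, c₀]ᵀ = [472, 46]ᵀ.
Eliminating c₀: 4·(row 1) − 16·(row 2) gives 360·c₁ = 4·472 − 16·46 = 1152, so c₁ = 16/5.
Then c₀ = (46 − 16·(16/5))/4 = -13/10.

c₁ = 3.200, c₀ = -1.300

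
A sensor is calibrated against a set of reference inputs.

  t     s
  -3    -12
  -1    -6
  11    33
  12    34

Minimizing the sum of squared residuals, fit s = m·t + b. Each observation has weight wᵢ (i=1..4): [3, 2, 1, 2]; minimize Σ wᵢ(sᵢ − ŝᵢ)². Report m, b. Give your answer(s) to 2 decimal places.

m = 3.11, b = -2.72

The normal equations are: 438·m + 24·b = 1299;  24·m + 8·b = 53.
(Σwᵢ·t·t = 438, Σwᵢ·t = 24, Σwᵢ·1 = 8, Σwᵢ·t·s = 1299, Σwᵢ·s = 53.)
Determinant 438·8 − 24² = 2928.
m = (1299·8 − 24·53)/2928 = 190/61; b = (438·53 − 24·1299)/2928 = -1327/488.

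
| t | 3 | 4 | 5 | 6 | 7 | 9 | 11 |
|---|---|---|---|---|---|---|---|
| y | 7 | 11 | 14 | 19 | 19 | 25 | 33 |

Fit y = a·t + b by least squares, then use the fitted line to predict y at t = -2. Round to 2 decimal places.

From the data, Σt·t = 337, Σt = 45, Σ1 = 7.
Right-hand side: Σt·y = 970, Σy = 128.
Normal equations: [[337, 45]; [45, 7]]·[a, b]ᵀ = [970, 128]ᵀ.
det = 337·7 − 45² = 334.
a = (970·7 − 45·128)/334 = 515/167; b = (337·128 − 45·970)/334 = -257/167.
At t = -2: ŷ = (515/167)·(-2) + (-257/167)·(1) = -1287/167.

ŷ = -7.71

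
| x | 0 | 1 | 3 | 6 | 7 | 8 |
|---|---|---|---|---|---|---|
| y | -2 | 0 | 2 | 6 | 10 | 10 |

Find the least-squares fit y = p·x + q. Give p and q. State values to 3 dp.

Forming MᵀM = [[159, 25]; [25, 6]] and Mᵀy = [192, 26]ᵀ gives MᵀM·[p, q]ᵀ = Mᵀy.
Determinant 159·6 − 25² = 329.
p = (192·6 − 25·26)/329 = 502/329; q = (159·26 − 25·192)/329 = -666/329.

p = 1.526, q = -2.024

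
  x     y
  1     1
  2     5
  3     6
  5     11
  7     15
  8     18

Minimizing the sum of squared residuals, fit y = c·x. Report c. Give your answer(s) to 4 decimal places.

c = 2.1908

Entries of MᵀM: Σx·x = 152.
For Mᵀy: Σx·y = 333.
c = 333/152 = 2.19079.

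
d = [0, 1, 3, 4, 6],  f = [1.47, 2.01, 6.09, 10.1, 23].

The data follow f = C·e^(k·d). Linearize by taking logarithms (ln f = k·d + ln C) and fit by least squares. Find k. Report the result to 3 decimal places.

Taking logs, ln f = k·d + ln C, so regress ln f on d.
XᵀX = [[62.0000, 14.0000]; [14.0000, 5]], rhs = [34.1812, 8.3381]ᵀ  (here Σd = 14.0000, Σ(d)² = 62.0000, Σln f = 8.3381, Σd·ln f = 34.1812).
Slope k = (n·Σd·ln f − Σd·Σln f)/(n·Σ(d)² − (Σd)²) = (5·34.1812 − 14.0000·8.3381)/114.0000 = 0.47520; ln C = (Σln f − k·Σd)/n = 0.33705.

k = 0.475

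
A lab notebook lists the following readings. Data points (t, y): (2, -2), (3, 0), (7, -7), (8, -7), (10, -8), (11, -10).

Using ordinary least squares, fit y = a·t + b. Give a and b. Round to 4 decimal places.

Normal-equation sums: Σt·t = 347, Σt = 41, Σ1 = 6.
Moment sums: Σt·y = -299, Σy = -34.
det = 347·6 − 41² = 401.
a = ((-299)·6 − 41·(-34))/401 = -400/401; b = (347·(-34) − 41·(-299))/401 = 461/401.

a = -0.9975, b = 1.1496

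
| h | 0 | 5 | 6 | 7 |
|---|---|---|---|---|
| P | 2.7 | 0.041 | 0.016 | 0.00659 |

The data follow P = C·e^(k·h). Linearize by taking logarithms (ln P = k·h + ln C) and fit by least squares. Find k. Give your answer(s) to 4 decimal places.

Linearized form: ln P = k·h + ln C. From the 4 transformed points,
Sums: Σh = 18.0000, Σ(h)² = 110.0000, Σln P = -11.3583, Σh·ln P = -75.9373.
Normal system: [[110.0000, 18.0000]; [18.0000, 4]]·[k, ln C]ᵀ = [-75.9373, -11.3583]ᵀ.
Solving (det = 116.0000): k = -0.85603, ln C = 1.01258.

k = -0.8560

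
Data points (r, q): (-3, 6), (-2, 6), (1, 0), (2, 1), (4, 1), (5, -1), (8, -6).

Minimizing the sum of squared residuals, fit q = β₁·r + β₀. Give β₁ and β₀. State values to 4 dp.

With design matrix A, AᵀA = [[123, 15]; [15, 7]] and Aᵀq = [-77, 7]ᵀ.
Determinant 123·7 − 15² = 636.
β₁ = ((-77)·7 − 15·7)/636 = -161/159; β₀ = (123·7 − 15·(-77))/636 = 168/53.

β₁ = -1.0126, β₀ = 3.1698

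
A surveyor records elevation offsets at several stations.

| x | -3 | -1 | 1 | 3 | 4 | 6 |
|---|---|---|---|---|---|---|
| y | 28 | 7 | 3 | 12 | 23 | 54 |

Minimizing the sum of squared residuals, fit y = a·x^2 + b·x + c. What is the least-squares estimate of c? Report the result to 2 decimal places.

Compute the Gram sums: Σx^2·x^2 = 1716, Σx^2·x = 280, Σx^2 = 72, Σx·x = 72, Σx = 10, Σ1 = 6.
Moment sums: Σx^2·y = 2682, Σx·y = 364, Σy = 127.
So MᵀM·[a, b, c]ᵀ = Mᵀy: [[1716, 280, 72]; [280, 72, 10]; [72, 10, 6]]·[a, b, c]ᵀ = [2682, 364, 127]ᵀ.
Inverting the 3×3 Gram matrix, [a, b, c]ᵀ = [29777/16158, -13873/5386, 27026/8079]ᵀ.

c = 3.35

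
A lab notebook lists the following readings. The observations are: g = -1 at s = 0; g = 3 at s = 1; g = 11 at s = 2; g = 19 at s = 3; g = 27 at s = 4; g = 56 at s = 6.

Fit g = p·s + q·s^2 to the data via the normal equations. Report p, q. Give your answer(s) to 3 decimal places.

p = 2.813, q = 1.077

The normal system MᵀM·[p, q]ᵀ = Mᵀg is [[66, 316]; [316, 1650]]·[p, q]ᵀ = [526, 2666]ᵀ.
Eliminating q: 1650·(row 1) − 316·(row 2) gives 9044·p = 1650·526 − 316·2666 = 25444, so p = 6361/2261.
Then q = (2666 − 316·(6361/2261))/1650 = 2435/2261.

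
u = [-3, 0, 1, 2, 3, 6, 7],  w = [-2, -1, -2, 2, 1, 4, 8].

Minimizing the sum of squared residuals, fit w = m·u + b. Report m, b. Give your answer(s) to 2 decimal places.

m = 0.95, b = -0.75

The normal equations are: 108·m + 16·b = 91;  16·m + 7·b = 10.
(Σu·u = 108, Σu = 16, Σ1 = 7, Σu·w = 91, Σw = 10.)
Eliminating b: 7·(row 1) − 16·(row 2) gives 500·m = 7·91 − 16·10 = 477, so m = 477/500.
Then b = (10 − 16·(477/500))/7 = -94/125.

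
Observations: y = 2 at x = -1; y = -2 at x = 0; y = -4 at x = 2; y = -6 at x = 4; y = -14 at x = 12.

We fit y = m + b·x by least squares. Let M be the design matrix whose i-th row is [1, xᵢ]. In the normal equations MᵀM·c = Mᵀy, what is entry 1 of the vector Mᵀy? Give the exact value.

Entry 1 ↔ basis 1, so (Mᵀy)_{1} = Σᵢ yᵢ = (1)·(2) + (1)·(-2) + (1)·(-4) + (1)·(-6) + (1)·(-14) = -24.

-24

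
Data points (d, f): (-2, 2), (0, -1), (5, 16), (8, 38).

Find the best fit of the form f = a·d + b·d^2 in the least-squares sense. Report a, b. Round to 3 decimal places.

The normal system AᵀA·[a, b]ᵀ = Aᵀf is [[93, 629]; [629, 4737]]·[a, b]ᵀ = [380, 2840]ᵀ.
Determinant 93·4737 − 629² = 44900.
a = (380·4737 − 629·2840)/44900 = 137/449; b = (93·2840 − 629·380)/44900 = 251/449.

a = 0.305, b = 0.559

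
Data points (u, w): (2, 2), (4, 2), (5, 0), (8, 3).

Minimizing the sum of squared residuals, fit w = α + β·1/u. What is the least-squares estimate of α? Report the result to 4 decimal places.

Setting ∂/∂α … = 0 gives: 4·α + (43/40)·β = 7;  (43/40)·α + (589/1600)·β = 15/8.
Δ = 4·(589/1600) − (43/40)² = 507/1600.
α = (7·(589/1600) − (43/40)·(15/8))/(507/1600) = 898/507; β = (4·(15/8) − (43/40)·7)/(507/1600) = -40/507.

α = 1.7712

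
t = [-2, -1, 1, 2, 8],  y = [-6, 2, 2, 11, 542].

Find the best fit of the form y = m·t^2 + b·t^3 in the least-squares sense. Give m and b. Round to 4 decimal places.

Setting ∂/∂m … = 0 gives: 4130·m + 32768·b = 34712;  32768·m + 262274·b = 277640.
(Σt^2·t^2 = 4130, Σt^2·t^3 = 32768, Σt^3·t^3 = 262274, Σt^2·y = 34712, Σt^3·y = 277640.)
Δ = 4130·262274 − 32768² = 9449796.
m = (34712·262274 − 32768·277640)/9449796 = 528964/787483; b = (4130·277640 − 32768·34712)/9449796 = 767532/787483.

m = 0.6717, b = 0.9747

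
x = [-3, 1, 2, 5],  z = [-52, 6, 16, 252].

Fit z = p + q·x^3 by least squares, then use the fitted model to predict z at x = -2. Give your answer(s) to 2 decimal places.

ẑ = -13.96

Compute the Gram sums: Σ1 = 4, Σx^3 = 107, Σx^3·x^3 = 16419.
And Σz = 222, Σx^3·z = 33038.
So MᵀM·[p, q]ᵀ = Mᵀz: [[4, 107]; [107, 16419]]·[p, q]ᵀ = [222, 33038]ᵀ.
Determinant 4·16419 − 107² = 54227.
p = (222·16419 − 107·33038)/54227 = 109952/54227; q = (4·33038 − 107·222)/54227 = 108398/54227.
At x = -2: ẑ = (109952/54227)·(1) + (108398/54227)·(-8) = -757232/54227.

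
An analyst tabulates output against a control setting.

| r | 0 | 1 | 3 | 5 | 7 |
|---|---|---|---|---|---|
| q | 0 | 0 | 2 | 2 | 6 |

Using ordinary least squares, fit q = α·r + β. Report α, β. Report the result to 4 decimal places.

From the data, Σr·r = 84, Σr = 16, Σ1 = 5.
Moment sums: Σr·q = 58, Σq = 10.
So AᵀA·[α, β]ᵀ = Aᵀq: [[84, 16]; [16, 5]]·[α, β]ᵀ = [58, 10]ᵀ.
Δ = 84·5 − 16² = 164.
α = (58·5 − 16·10)/164 = 65/82; β = (84·10 − 16·58)/164 = -22/41.

α = 0.7927, β = -0.5366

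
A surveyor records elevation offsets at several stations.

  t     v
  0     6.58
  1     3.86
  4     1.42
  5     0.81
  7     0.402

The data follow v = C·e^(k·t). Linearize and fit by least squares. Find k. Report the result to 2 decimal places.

Taking logs, ln v = k·t + ln C, so regress ln v on t.
Σt = 17.0000, Σ(t)² = 91.0000, Σln v = 2.4633, Σt·ln v = -4.6794.
Equations: 91.0000·k + 17.0000·ln C = -4.6794;  17.0000·k + 5·ln C = 2.4633.
Slope k = (n·Σt·ln v − Σt·Σln v)/(n·Σ(t)² − (Σt)²) = (5·-4.6794 − 17.0000·2.4633)/166.0000 = -0.39322; ln C = (Σln v − k·Σt)/n = 1.82960.

k = -0.39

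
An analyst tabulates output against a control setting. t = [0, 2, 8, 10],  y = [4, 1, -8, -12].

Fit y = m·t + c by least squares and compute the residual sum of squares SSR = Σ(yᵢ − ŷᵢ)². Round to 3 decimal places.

SSR = 0.382

Sums needed: Σt·t = 168, Σt = 20, Σ1 = 4.
For Xᵀy: Σt·y = -182, Σy = -15.
XᵀX·[m, c]ᵀ = Xᵀy becomes [[168, 20]; [20, 4]]·[m, c]ᵀ = [-182, -15]ᵀ.
det = 168·4 − 20² = 272.
m = ((-182)·4 − 20·(-15))/272 = -107/68; c = (168·(-15) − 20·(-182))/272 = 70/17.
Residuals: -2/17, 1/34, 8/17, -13/34; SSR = 13/34.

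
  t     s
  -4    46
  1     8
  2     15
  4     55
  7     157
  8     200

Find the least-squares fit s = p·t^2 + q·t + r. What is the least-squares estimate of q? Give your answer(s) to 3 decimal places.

Entries of XᵀX: Σt^2·t^2 = 7026, Σt^2·t = 864, Σt^2 = 150, Σt·t = 150, Σt = 18, Σ1 = 6.
For Xᵀs: Σt^2·s = 22177, Σt·s = 2773, Σs = 481.
So XᵀX·[p, q, r]ᵀ = Xᵀs: [[7026, 864, 150]; [864, 150, 18]; [150, 18, 6]]·[p, q, r]ᵀ = [22177, 2773, 481]ᵀ.
Row-reducing yields p = 11777/3975, q = 4282/3975, r = 22783/7950.

q = 1.077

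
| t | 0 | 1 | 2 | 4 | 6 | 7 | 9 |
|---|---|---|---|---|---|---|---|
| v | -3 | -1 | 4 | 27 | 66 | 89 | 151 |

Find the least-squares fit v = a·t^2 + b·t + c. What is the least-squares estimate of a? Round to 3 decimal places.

With design matrix M, MᵀM = [[10531, 1361, 187]; [1361, 187, 29]; [187, 29, 7]] and Mᵀv = [19415, 2493, 333]ᵀ.
Row-reducing yields a = 4909/2562, b = -127/854, c = -3842/1281.

a = 1.916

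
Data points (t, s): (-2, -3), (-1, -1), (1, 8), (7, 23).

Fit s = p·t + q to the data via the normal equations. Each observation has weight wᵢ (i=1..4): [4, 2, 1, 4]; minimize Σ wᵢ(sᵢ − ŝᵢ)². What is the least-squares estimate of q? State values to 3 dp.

The normal system MᵀWM·[p, q]ᵀ = MᵀWs is [[215, 19]; [19, 11]]·[p, q]ᵀ = [678, 86]ᵀ.
Eliminating q: 11·(row 1) − 19·(row 2) gives 2004·p = 11·678 − 19·86 = 5824, so p = 1456/501.
Then q = (86 − 19·(1456/501))/11 = 1402/501.

q = 2.798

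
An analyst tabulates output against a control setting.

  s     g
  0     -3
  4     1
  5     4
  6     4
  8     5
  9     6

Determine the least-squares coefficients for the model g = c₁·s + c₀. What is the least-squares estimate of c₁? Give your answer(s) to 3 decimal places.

c₁ = 1.000

Forming XᵀX = [[222, 32]; [32, 6]] and Xᵀg = [142, 17]ᵀ gives XᵀX·[c₁, c₀]ᵀ = Xᵀg.
Eliminating c₀: 6·(row 1) − 32·(row 2) gives 308·c₁ = 6·142 − 32·17 = 308, so c₁ = 1.
Then c₀ = (17 − 32·1)/6 = -5/2.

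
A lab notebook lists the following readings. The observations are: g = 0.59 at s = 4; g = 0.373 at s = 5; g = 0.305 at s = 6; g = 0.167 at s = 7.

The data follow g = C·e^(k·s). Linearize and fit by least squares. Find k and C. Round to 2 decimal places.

k = -0.40, C = 2.92

With ln gᵢ as the transformed response and sᵢ as the regressor:
Over the data: Σs = 22.0000, Σ(s)² = 126.0000, Σln g = -4.4910, Σs·ln g = -26.6944.
Normal system: [[126.0000, 22.0000]; [22.0000, 4]]·[k, ln C]ᵀ = [-26.6944, -4.4910]ᵀ.
Δ = 126.0000·4 − (22.0000)² = 20.0000; k = (-26.6944·4 − 22.0000·-4.4910)/20.0000 = -0.39877, ln C = (126.0000·-4.4910 − 22.0000·-26.6944)/20.0000 = 1.07046, so C = exp(1.07046) = 2.91671.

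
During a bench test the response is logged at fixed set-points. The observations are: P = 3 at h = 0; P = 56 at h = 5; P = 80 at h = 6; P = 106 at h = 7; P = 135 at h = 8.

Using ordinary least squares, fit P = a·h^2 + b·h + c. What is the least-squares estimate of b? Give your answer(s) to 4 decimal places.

Entries of AᵀA: Σh^2·h^2 = 8418, Σh^2·h = 1196, Σh^2 = 174, Σh·h = 174, Σh = 26, Σ1 = 5.
Right-hand side: Σh^2·P = 18114, Σh·P = 2582, ΣP = 380.
AᵀA·[a, b, c]ᵀ = AᵀP becomes [[8418, 1196, 174]; [1196, 174, 26]; [174, 26, 5]]·[a, b, c]ᵀ = [18114, 2582, 380]ᵀ.
Row-reducing yields a = 16581/8599, b = 9861/8599, c = 25228/8599.

b = 1.1468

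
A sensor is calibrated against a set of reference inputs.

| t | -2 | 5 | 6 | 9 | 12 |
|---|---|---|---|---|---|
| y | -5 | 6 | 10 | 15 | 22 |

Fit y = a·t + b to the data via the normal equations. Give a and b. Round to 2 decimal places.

With design matrix A, AᵀA = [[290, 30]; [30, 5]] and Aᵀy = [499, 48]ᵀ.
Determinant 290·5 − 30² = 550.
a = (499·5 − 30·48)/550 = 211/110; b = (290·48 − 30·499)/550 = -21/11.

a = 1.92, b = -1.91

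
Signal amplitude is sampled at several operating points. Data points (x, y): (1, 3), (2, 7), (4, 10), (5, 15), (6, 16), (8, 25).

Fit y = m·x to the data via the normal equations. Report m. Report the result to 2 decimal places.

m = 2.93

AᵀA·[m]ᵀ = Aᵀy reads: 146·m = 428.
(Σx·x = 146, Σx·y = 428.)
m = 428/146 = 2.93151.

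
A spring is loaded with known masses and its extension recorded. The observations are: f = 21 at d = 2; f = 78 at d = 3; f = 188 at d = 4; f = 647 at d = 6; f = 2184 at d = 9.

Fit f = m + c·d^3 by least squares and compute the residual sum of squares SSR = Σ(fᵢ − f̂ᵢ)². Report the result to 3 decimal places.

SSR = 4.731

Compute the Gram sums: Σ1 = 5, Σd^3 = 1044, Σd^3·d^3 = 582986.
And Σf = 3118, Σd^3·f = 1746194.
AᵀA·[m, c]ᵀ = Aᵀf becomes [[5, 1044]; [1044, 582986]]·[m, c]ᵀ = [3118, 1746194]ᵀ.
Eliminating c: 582986·(row 1) − 1044·(row 2) gives 1824994·m = 582986·3118 − 1044·1746194 = -5276188, so m = -2638094/912497.
Then c = (1746194 − 1044·(-2638094/912497))/582986 = 2737889/912497.
Residuals: -102581/912497, -110143/912497, -1037366/912497, 1639629/912497, -389539/912497; SSR = 4316624/912497.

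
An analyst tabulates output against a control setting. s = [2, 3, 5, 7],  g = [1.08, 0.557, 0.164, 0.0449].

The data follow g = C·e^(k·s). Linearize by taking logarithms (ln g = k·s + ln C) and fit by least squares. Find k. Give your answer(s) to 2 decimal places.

k = -0.63

Let Y = ln g. Fitting Y = k·s + ln C by least squares:
XᵀX = [[87.0000, 17.0000]; [17.0000, 4]], rhs = [-32.3643, -5.4194]ᵀ  (here Σs = 17.0000, Σ(s)² = 87.0000, Σln g = -5.4194, Σs·ln g = -32.3643).
Slope k = (n·Σs·ln g − Σs·Σln g)/(n·Σ(s)² − (Σs)²) = (4·-32.3643 − 17.0000·-5.4194)/59.0000 = -0.63266; ln C = (Σln g − k·Σs)/n = 1.33394.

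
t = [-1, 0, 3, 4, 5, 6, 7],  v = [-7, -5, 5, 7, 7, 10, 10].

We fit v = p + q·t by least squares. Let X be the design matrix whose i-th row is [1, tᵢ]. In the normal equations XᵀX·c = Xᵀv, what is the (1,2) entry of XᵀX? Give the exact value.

Row 1 ↔ basis 1, column 2 ↔ basis t, so (XᵀX)_{1,2} = Σᵢ t = (1)·(-1) + (1)·(0) + (1)·(3) + (1)·(4) + (1)·(5) + (1)·(6) + (1)·(7) = 24.

24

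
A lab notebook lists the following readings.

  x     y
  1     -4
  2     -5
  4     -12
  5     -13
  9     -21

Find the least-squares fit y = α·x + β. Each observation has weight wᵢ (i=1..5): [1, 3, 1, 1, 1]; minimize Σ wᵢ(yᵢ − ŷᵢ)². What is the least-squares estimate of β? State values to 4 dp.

β = -1.1719

Entries of AᵀWA: Σwᵢ·x·x = 135, Σwᵢ·x = 25, Σwᵢ·1 = 7.
Moment sums: Σwᵢ·x·y = -336, Σwᵢ·y = -65.
Normal equations: [[135, 25]; [25, 7]]·[α, β]ᵀ = [-336, -65]ᵀ.
det = 135·7 − 25² = 320.
α = ((-336)·7 − 25·(-65))/320 = -727/320; β = (135·(-65) − 25·(-336))/320 = -75/64.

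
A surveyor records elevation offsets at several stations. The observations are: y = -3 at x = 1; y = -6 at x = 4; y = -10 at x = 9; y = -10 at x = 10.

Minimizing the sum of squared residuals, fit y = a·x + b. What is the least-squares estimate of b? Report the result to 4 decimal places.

Normal-equation sums: Σx·x = 198, Σx = 24, Σ1 = 4.
For Mᵀy: Σx·y = -217, Σy = -29.
So MᵀM·[a, b]ᵀ = Mᵀy: [[198, 24]; [24, 4]]·[a, b]ᵀ = [-217, -29]ᵀ.
Δ = 198·4 − 24² = 216.
a = ((-217)·4 − 24·(-29))/216 = -43/54; b = (198·(-29) − 24·(-217))/216 = -89/36.

b = -2.4722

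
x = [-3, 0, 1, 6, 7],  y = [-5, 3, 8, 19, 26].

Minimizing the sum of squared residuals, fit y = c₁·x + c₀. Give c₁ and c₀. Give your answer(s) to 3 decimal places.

c₁ = 2.921, c₀ = 3.774

From the data, Σx·x = 95, Σx = 11, Σ1 = 5.
For Mᵀy: Σx·y = 319, Σy = 51.
So MᵀM·[c₁, c₀]ᵀ = Mᵀy: [[95, 11]; [11, 5]]·[c₁, c₀]ᵀ = [319, 51]ᵀ.
det = 95·5 − 11² = 354.
c₁ = (319·5 − 11·51)/354 = 517/177; c₀ = (95·51 − 11·319)/354 = 668/177.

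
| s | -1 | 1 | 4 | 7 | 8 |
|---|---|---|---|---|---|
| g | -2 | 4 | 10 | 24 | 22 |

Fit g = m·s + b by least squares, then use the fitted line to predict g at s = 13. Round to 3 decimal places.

ĝ = 38.136

Setting ∂/∂m … = 0 gives: 131·m + 19·b = 390;  19·m + 5·b = 58.
(Σs·s = 131, Σs = 19, Σ1 = 5, Σs·g = 390, Σg = 58.)
Eliminating b: 5·(row 1) − 19·(row 2) gives 294·m = 5·390 − 19·58 = 848, so m = 424/147.
Then b = (58 − 19·(424/147))/5 = 94/147.
At s = 13: ĝ = (424/147)·(13) + (94/147)·(1) = 5606/147.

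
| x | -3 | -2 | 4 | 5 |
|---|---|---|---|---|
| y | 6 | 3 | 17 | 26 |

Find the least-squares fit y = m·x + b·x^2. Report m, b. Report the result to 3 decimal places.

m = 0.619, b = 0.913

Forming AᵀA = [[54, 154]; [154, 978]] and Aᵀy = [174, 988]ᵀ gives AᵀA·[m, b]ᵀ = Aᵀy.
Δ = 54·978 − 154² = 29096.
m = (174·978 − 154·988)/29096 = 4505/7274; b = (54·988 − 154·174)/29096 = 6639/7274.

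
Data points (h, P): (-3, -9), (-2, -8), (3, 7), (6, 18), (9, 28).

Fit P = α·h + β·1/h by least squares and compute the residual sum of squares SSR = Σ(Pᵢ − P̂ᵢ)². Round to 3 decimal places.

MᵀM·[α, β]ᵀ = MᵀP reads: 139·α + 5·β = 424;  5·α + (83/162)·β = 139/9.
Determinant 139·(83/162) − 5² = 7487/162.
α = (424·(83/162) − 5·(139/9))/(7487/162) = 22682/7487; β = (139·(139/9) − 5·424)/(7487/162) = 4338/7487.
Residuals: 2109/7487, -12363/7487, -17083/7487, -2049/7487, 5016/7487; SSR = 63908/7487.

SSR = 8.536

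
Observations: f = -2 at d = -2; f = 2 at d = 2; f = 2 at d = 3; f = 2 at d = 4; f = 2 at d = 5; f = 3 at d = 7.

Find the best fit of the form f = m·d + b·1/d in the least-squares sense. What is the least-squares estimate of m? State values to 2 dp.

m = 0.35

Sums needed: Σd·d = 107, Σd·1/d = 6, Σ1/d·1/d = 129481/176400.
Right-hand side: Σd·f = 53, Σ1/d·f = 839/210.
So MᵀM·[m, b]ᵀ = Mᵀf: [[107, 6]; [6, 129481/176400]]·[m, b]ᵀ = [53, 839/210]ᵀ.
Eliminating b: (129481/176400)·(row 1) − 6·(row 2) gives (7504067/176400)·m = (129481/176400)·53 − 6·(839/210) = 2633933/176400, so m = 2633933/7504067.
Then b = ((839/210) − 6·(2633933/7504067))/(129481/176400) = 19314120/7504067.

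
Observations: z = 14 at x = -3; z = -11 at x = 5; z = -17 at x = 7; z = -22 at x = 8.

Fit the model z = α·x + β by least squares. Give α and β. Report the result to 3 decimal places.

α = -3.197, β = 4.589

Sums needed: Σx·x = 147, Σx = 17, Σ1 = 4.
For Aᵀz: Σx·z = -392, Σz = -36.
So AᵀA·[α, β]ᵀ = Aᵀz: [[147, 17]; [17, 4]]·[α, β]ᵀ = [-392, -36]ᵀ.
Eliminating β: 4·(row 1) − 17·(row 2) gives 299·α = 4·(-392) − 17·(-36) = -956, so α = -956/299.
Then β = ((-36) − 17·(-956/299))/4 = 1372/299.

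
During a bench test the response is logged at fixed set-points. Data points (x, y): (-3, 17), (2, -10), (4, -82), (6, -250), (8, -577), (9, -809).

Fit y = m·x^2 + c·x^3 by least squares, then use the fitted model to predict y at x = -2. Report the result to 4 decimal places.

Entries of MᵀM: Σx^2·x^2 = 12306, Σx^2·x^3 = 100406, Σx^3·x^3 = 845130.
Right-hand side: Σx^2·y = -112656, Σx^3·y = -944972.
Δ = 12306·845130 − 100406² = 318804944.
m = ((-112656)·845130 − 100406·(-944972))/318804944 = -41013331/39850618; c = (12306·(-944972) − 100406·(-112656))/318804944 = -39685887/39850618.
At x = -2: ŷ = (-41013331/39850618)·(4) + (-39685887/39850618)·(-8) = 4512758/1172077.

ŷ = 3.8502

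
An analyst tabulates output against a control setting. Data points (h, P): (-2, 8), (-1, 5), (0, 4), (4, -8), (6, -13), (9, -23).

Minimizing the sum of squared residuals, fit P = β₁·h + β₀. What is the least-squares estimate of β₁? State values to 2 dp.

β₁ = -2.79

Sums needed: Σh·h = 138, Σh = 16, Σ1 = 6.
Right-hand side: Σh·P = -338, ΣP = -27.
AᵀA·[β₁, β₀]ᵀ = AᵀP becomes [[138, 16]; [16, 6]]·[β₁, β₀]ᵀ = [-338, -27]ᵀ.
Δ = 138·6 − 16² = 572.
β₁ = ((-338)·6 − 16·(-27))/572 = -399/143; β₀ = (138·(-27) − 16·(-338))/572 = 841/286.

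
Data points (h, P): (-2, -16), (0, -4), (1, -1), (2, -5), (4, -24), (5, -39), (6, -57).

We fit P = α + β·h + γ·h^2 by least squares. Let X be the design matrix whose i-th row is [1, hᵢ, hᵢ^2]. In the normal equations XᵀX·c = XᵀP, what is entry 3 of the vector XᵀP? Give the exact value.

Entry 3 ↔ basis h^2, so (XᵀP)_{3} = Σᵢ (h^2)·Pᵢ = (4)·(-16) + (0)·(-4) + (1)·(-1) + (4)·(-5) + (16)·(-24) + (25)·(-39) + (36)·(-57) = -3496.

-3496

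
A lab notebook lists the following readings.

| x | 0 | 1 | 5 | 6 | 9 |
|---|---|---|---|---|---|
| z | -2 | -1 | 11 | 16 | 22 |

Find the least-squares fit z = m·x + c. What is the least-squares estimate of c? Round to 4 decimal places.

c = -2.6642

Normal-equation sums: Σx·x = 143, Σx = 21, Σ1 = 5.
And Σx·z = 348, Σz = 46.
So MᵀM·[m, c]ᵀ = Mᵀz: [[143, 21]; [21, 5]]·[m, c]ᵀ = [348, 46]ᵀ.
Eliminating c: 5·(row 1) − 21·(row 2) gives 274·m = 5·348 − 21·46 = 774, so m = 387/137.
Then c = (46 − 21·(387/137))/5 = -365/137.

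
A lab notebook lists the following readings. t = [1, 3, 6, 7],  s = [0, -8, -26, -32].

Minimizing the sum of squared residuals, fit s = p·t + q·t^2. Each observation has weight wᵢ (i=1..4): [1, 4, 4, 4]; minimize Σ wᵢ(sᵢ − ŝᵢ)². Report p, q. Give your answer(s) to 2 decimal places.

Setting ∂/∂p … = 0 gives: 377·p + 2345·q = -1616;  2345·p + 15113·q = -10304.
Δ = 377·15113 − 2345² = 198576.
p = ((-1616)·15113 − 2345·(-10304))/198576 = -773/591; q = (377·(-10304) − 2345·(-1616))/198576 = -283/591.

p = -1.31, q = -0.48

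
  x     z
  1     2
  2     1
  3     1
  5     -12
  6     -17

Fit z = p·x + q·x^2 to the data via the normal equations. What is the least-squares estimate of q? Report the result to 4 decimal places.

q = -0.9509

Normal-equation sums: Σx·x = 75, Σx·x^2 = 377, Σx^2·x^2 = 2019.
Right-hand side: Σx·z = -155, Σx^2·z = -897.
det = 75·2019 − 377² = 9296.
p = ((-155)·2019 − 377·(-897))/9296 = 3153/1162; q = (75·(-897) − 377·(-155))/9296 = -1105/1162.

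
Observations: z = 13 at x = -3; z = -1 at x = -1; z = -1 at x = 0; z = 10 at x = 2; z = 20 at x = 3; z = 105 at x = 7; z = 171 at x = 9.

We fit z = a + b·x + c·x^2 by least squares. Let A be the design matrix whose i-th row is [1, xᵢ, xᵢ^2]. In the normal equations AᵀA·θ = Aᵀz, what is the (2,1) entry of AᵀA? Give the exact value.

17

Row 2 ↔ basis x, column 1 ↔ basis 1, so (AᵀA)_{2,1} = Σᵢ x = (-3)·(1) + (-1)·(1) + (0)·(1) + (2)·(1) + (3)·(1) + (7)·(1) + (9)·(1) = 17.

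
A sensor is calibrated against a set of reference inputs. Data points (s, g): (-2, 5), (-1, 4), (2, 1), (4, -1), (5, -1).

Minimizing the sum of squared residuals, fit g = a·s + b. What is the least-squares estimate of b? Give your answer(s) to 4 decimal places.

With design matrix X, XᵀX = [[50, 8]; [8, 5]] and Xᵀg = [-21, 8]ᵀ.
Determinant 50·5 − 8² = 186.
a = ((-21)·5 − 8·8)/186 = -169/186; b = (50·8 − 8·(-21))/186 = 284/93.

b = 3.0538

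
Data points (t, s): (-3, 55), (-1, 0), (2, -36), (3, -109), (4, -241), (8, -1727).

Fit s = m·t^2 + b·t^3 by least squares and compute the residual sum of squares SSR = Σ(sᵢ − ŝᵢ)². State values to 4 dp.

Compute the Gram sums: Σt^2·t^2 = 4531, Σt^2·t^3 = 33823, Σt^3·t^3 = 267763.
And Σt^2·s = -115014, Σt^3·s = -904364.
Normal equations: [[4531, 33823]; [33823, 267763]]·[m, b]ᵀ = [-115014, -904364]ᵀ.
Eliminating b: 267763·(row 1) − 33823·(row 2) gives 69238824·m = 267763·(-115014) − 33823·(-904364) = -208190110, so m = -104095055/34619412.
Then b = ((-904364) − 33823·(-104095055/34619412))/267763 = -103777381/34619412.
Residuals: 3244489/2884951, 158837/17309706, 75109/8654853, -339913/339406, -3000419/2884951, 2094517/8654853; SSR = 58994045/17309706.

SSR = 3.4081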